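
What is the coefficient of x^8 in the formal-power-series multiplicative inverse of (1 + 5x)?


The inverse is 1/(1 + 5x). Apply the geometric identity 1/(1 - y) = sum_{k>=0} y^k with y = -5x:
1/(1 + 5x) = sum_{k>=0} (-5)^k x^k.
So the coefficient of x^8 is (-5)^8 = 390625.

390625


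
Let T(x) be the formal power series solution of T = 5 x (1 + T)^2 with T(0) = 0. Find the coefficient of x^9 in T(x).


Apply the Lagrange inversion formula: if T = 5 x * phi(T) with phi(t) = (1 + t)^2, then [x^n] T = 5^n * (1/n) [t^(n-1)] phi(t)^n = 5^n * (1/n) [t^(n-1)] (1 + t)^(2n) = 5^n * (1/n) C(2n, n-1).
Using the identity C(2n, n-1) = C(2n, n) * n / (n+1), the unscaled factor equals C(2n, n) / (n+1) = C_n, the n-th Catalan number.
For n = 9: C_9 = C(18, 9) / 10 = 48620/10 = 4862.
With the 5^9 = 1953125 factor, the coefficient is 1953125 * 4862 = 9496093750.

9496093750


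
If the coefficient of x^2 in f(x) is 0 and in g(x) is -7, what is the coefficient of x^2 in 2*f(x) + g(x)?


Scalar multiplication scales coefficients: 2 * 0 = 0.
Then add the g coefficient: 0 + -7
= -7

-7


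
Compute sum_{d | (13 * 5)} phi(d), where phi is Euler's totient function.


First, 13 * 5 = 65. One classical identity is sum_{d | n} phi(d) = n (each k in [1, n] has a unique gcd with n, and among the k's with gcd(k, n) = n/d there are phi(d) of them). So the sum equals 65. We also verify directly:
Divisors of 65: 1, 5, 13, 65.
phi values: 1, 4, 12, 48.
Sum = 65.

65


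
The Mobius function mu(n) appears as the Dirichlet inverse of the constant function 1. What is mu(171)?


171 has a squared prime factor, so mu(171) = 0.
Factorization reveals a repeated prime.

0


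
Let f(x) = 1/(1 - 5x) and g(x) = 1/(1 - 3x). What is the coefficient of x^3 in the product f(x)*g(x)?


The coefficient of x^n in f*g is the Cauchy product: sum_{k=0}^{n} a^k * b^(n-k).
With a=5, b=3, n=3:
sum_{k=0}^{3} 5^k * 3^(3-k)
= 272

272


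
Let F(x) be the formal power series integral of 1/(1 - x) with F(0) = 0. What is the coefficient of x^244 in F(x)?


1/(1 - x) = sum_{k>=0} x^k. Integrating termwise and using F(0) = 0 gives
F(x) = sum_{k>=0} x^(k+1) / (k+1) = sum_{m>=1} x^m / m = -ln(1 - x).
So the coefficient of x^244 is 1/244 = 1/244.

1/244


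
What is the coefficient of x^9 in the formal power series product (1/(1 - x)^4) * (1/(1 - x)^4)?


Combine the factors: (1/(1 - x)^4) * (1/(1 - x)^4) = 1/(1 - x)^8.
Then use 1/(1 - x)^r = sum_{k>=0} C(k + r - 1, r - 1) x^k with r = 8 and k = 9:
C(16, 7) = 11440.

11440


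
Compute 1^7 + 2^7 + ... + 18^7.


This power sum has a closed form given by Faulhaber's formula
sum_{k=1}^{m} k^p = (1 / (p + 1)) * sum_{j=0}^{p} C(p + 1, j) B_j m^(p + 1 - j),
but for small m direct computation is fastest:
1 + 128 + 2187 + 16384 + 78125 + 279936 + 823543 + 2097152 + 4782969 + 10000000 + 19487171 + 35831808 + 62748517 + 105413504 + 170859375 + 268435456 + 410338673 + 612220032 = 1703414961.

1703414961


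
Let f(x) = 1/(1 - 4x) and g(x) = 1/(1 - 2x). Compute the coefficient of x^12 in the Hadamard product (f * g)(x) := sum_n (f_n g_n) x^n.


f has coefficients f_k = 4^k and g has coefficients g_k = 2^k, so the Hadamard product has coefficient (f*g)_k = 4^k * 2^k = 8^k.
For k = 12: 8^12 = 68719476736.

68719476736


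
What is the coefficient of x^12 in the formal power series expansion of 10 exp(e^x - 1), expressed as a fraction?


exp(e^x - 1) is the exponential generating function for the Bell numbers Bell_k: exp(e^x - 1) = sum_{k>=0} Bell_k x^k / k!.
So the coefficient of x^12 in 10 exp(e^x - 1) is 10 Bell_12 / 12!.
Computing: Bell_12 = 4213597 and 12! = 479001600, giving
10 * 4213597/479001600 = 4213597/47900160.

4213597/47900160


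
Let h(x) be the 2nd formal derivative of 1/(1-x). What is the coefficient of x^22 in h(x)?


Differentiating 2 times: d^2/dx^2 [1/(1-x)] = 2!/(1-x)^3.
The expansion 1/(1-x)^3 = sum_{k>=0} C(k+2, 2) x^k, so the coefficient of x^n in 2!/(1-x)^3 is 2! * C(n+2, 2).
For n = 22: 2 * C(24, 2) = 2 * 276 = 552

552


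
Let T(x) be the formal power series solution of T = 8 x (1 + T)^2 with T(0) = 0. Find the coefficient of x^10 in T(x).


Apply the Lagrange inversion formula: if T = 8 x * phi(T) with phi(t) = (1 + t)^2, then [x^n] T = 8^n * (1/n) [t^(n-1)] phi(t)^n = 8^n * (1/n) [t^(n-1)] (1 + t)^(2n) = 8^n * (1/n) C(2n, n-1).
Using the identity C(2n, n-1) = C(2n, n) * n / (n+1), the unscaled factor equals C(2n, n) / (n+1) = C_n, the n-th Catalan number.
For n = 10: C_10 = C(20, 10) / 11 = 184756/11 = 16796.
With the 8^10 = 1073741824 factor, the coefficient is 1073741824 * 16796 = 18034567675904.

18034567675904


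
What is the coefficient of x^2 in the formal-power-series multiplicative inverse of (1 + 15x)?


The inverse is 1/(1 + 15x). Apply the geometric identity 1/(1 - y) = sum_{k>=0} y^k with y = -15x:
1/(1 + 15x) = sum_{k>=0} (-15)^k x^k.
So the coefficient of x^2 is (-15)^2 = 225.

225


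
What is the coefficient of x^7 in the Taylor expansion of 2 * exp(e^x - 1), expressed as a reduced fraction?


exp(e^x - 1) = sum_{k>=0} Bell_k x^k / k!, where Bell_k is the k-th Bell number.
So the coefficient of x^7 is 2 * Bell_7 / 7!.
Computing: Bell_7 = 877 and 7! = 5040, giving
2 * 877/5040 = 877/2520.

877/2520


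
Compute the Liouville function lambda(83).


The Liouville function is lambda(k) = (-1)^Omega(k), where Omega(k) counts the prime factors of k with multiplicity.
Factoring: 83 = 83, so Omega(83) = 1.
lambda(83) = (-1)^1 = -1.

-1


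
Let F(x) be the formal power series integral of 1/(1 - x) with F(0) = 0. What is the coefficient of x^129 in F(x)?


1/(1 - x) = sum_{k>=0} x^k. Integrating termwise and using F(0) = 0 gives
F(x) = sum_{k>=0} x^(k+1) / (k+1) = sum_{m>=1} x^m / m = -ln(1 - x).
So the coefficient of x^129 is 1/129 = 1/129.

1/129


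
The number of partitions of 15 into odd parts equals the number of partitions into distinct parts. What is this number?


Computing partitions of 15 into odd parts (1, 3, 5, ...):
Using the generating function prod_{k>=0} 1/(1-x^(2k+1)),
the count is 27

27


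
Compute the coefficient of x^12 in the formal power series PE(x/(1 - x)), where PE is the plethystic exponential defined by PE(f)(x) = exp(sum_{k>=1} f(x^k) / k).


For f(x) = x/(1 - x) we have
sum_{k>=1} f(x^k) / k = sum_{k>=1} (1/k) * x^k / (1 - x^k) = sum_{k, m >= 1} x^(k m) / k,
which after exponentiating simplifies to
PE(x/(1 - x)) = prod_{k>=1} 1 / (1 - x^k).
This is the generating function for the partition function p(n), so the coefficient of x^12 is p(12).
Computing p(12) by dynamic programming over parts 1, 2, ..., 12: p(12) = 77.

77


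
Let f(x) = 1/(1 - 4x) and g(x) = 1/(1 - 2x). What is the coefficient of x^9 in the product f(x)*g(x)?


The coefficient of x^n in f*g is the Cauchy product: sum_{k=0}^{n} a^k * b^(n-k).
With a=4, b=2, n=9:
sum_{k=0}^{9} 4^k * 2^(9-k)
= 523776

523776


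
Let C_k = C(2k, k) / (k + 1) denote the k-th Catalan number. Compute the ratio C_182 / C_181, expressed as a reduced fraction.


Using C_k = (2k)! / (k! (k+1)!), the ratio C_{k+1}/C_k simplifies to
C_{k+1}/C_k = [(2k+2)! / ((k+1)! (k+2)!)] * [k! (k+1)! / (2k)!]
 = (2k+2)(2k+1) / ((k+1)(k+2)) = 2(2k+1) / (k+2).
For k = 181: 2(2*181 + 1) / (181 + 2) = 726/183 = 242/61.

242/61


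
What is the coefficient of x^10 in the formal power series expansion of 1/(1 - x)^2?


The negative binomial / multiset identity is
1/(1 - x)^r = sum_{k>=0} C(k + r - 1, r - 1) x^k.
Here r = 2 and k = 10, so the coefficient is
C(10 + 1, 1) = C(11, 1)
= 11

11


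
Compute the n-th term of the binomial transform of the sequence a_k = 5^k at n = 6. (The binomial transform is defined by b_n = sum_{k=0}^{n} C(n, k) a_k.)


With a_k = 5^k, b_n = sum_{k=0}^{n} C(n, k) 5^k = (1 + 5)^n by the binomial theorem.
For n = 6: (1 + 5)^6 = 6^6 = 46656.

46656


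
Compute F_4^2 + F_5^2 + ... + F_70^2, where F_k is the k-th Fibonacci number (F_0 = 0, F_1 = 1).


There is a standard identity sum_{k=0}^{N} F_k^2 = F_N * F_{N+1} (proved inductively from the telescoping relation F_k^2 = F_k F_{k+1} - F_{k-1} F_k). Then
sum_{k=4}^{70} F_k^2 = F_70 F_71 - F_3 F_4.
Computing: F_70 = 190392490709135, F_71 = 308061521170129, F_3 = 2, F_4 = 3.
Sum = 190392490709135 * 308061521170129 - 2 * 3 = 58652600307225780746189428409.

58652600307225780746189428409


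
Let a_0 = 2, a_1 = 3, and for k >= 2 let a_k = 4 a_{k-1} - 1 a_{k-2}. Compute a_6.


Iterating the recurrence forward:
a_0 = 2
a_1 = 3
a_2 = 4*3 - 1*2 = 10
a_3 = 4*10 - 1*3 = 37
a_4 = 4*37 - 1*10 = 138
a_5 = 4*138 - 1*37 = 515
a_6 = 4*515 - 1*138 = 1922
So a_6 = 1922.

1922


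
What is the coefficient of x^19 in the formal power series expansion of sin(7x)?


The Maclaurin series is sin(t) = sum_{k>=0} (-1)^k t^(2k+1) / (2k+1)!, so substituting t = 7x, only odd powers of x are nonzero, with coefficient of x^(2k+1) equal to (-1)^k 7^(2k+1) / (2k+1)!.
Write 19 = 2*9 + 1, giving the coefficient (-1)^9 * 7^19 / 19! = -11398895185373143/121645100408832000 = -232630513987207/2482553069568000.

-232630513987207/2482553069568000


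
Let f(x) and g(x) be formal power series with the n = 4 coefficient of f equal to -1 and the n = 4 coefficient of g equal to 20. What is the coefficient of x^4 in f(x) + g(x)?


Addition of formal power series is termwise.
The coefficient of x^4 in f + g = -1 + 20
= 19

19


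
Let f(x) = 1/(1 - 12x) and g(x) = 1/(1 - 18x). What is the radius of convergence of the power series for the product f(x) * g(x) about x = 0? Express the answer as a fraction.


The radius of 1/(1 - 12x) is 1/12 (nearest singularity at x = 1/12), and the radius of 1/(1 - 18x) is 1/18.
The product f(x)*g(x) = 1/((1 - 12x)(1 - 18x)) has singularities at both 1/12 and 1/18, so its radius of convergence is the distance to the nearest one:
min(1/12, 1/18) = 1/18.

1/18


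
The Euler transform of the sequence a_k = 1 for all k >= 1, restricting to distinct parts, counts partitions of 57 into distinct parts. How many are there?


Partitions of 57 into distinct parts can be computed via generating function.
Product (1+x)(1+x^2)(1+x^3)...
The coefficient of x^57 = 7917

7917


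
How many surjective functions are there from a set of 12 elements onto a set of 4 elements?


By inclusion-exclusion on which target elements are missed, the number of surjections from an n-set onto a k-set is
surj(n, k) = sum_{j=0}^{k} (-1)^j C(k, j) (k - j)^n.
Equivalently surj(n, k) = k! * S(n, k), where S(n, k) is the Stirling number of the second kind.
For n = 12, k = 4:
S(12, 4) = 611501, so
surj = 4! * 611501 = 24 * 611501 = 14676024.

14676024


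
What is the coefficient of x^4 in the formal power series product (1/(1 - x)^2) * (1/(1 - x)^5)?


Combine the factors: (1/(1 - x)^2) * (1/(1 - x)^5) = 1/(1 - x)^7.
Then use 1/(1 - x)^r = sum_{k>=0} C(k + r - 1, r - 1) x^k with r = 7 and k = 4:
C(10, 6) = 210.

210


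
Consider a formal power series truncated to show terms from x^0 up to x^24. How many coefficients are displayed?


From x^0 to x^24 inclusive, the count is 24 - 0 + 1 = 25.

25


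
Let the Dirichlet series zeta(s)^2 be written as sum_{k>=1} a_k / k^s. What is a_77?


The Dirichlet convolution of the constant function 1 with itself gives (1 * 1)(k) = sum_{d | k} 1 = d(k), the number of positive divisors of k.
Since zeta(s) = sum_{k>=1} 1/k^s, we have zeta(s)^2 = sum_{k>=1} d(k)/k^s, so a_k = d(k).
For k = 77: the divisors are 1, 7, 11, 77.
Count = 4.

4


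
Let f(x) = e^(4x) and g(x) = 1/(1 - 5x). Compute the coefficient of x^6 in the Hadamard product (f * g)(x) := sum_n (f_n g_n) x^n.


Expanding: f_k = 4^k/k! (from e^(4x)) and g_k = 5^k (from 1/(1 - 5x)). So the Hadamard coefficient (f * g)_k = 4^k 5^k / k! = (20)^k / k!.
For k = 6: 20^6/6! = 64000000/720 = 800000/9.

800000/9


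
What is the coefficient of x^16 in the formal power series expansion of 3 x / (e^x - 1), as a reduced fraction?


The exponential generating function for Bernoulli numbers is
x / (e^x - 1) = sum_{k>=0} B_k x^k / k!.
So the coefficient of x^16 in 3 x / (e^x - 1) is 3 B_16 / 16!.
Computing: B_16 = -3617/510, 16! = 20922789888000, giving
3 * -3617/510 / 20922789888000 = -3617/3556874280960000.

-3617/3556874280960000


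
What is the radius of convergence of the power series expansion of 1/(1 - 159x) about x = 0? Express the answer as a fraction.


Expanding 1/(1 - 159x) = sum_{k>=0} 159^k x^k, the series converges when |159x| < 1, i.e., |x| < 1/159.
So the radius of convergence is 1/159 = 1/159.

1/159


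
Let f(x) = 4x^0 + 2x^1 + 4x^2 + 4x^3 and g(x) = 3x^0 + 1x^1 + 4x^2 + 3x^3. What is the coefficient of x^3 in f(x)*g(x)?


Cauchy product at x^3:
4*3 + 2*4 + 4*1 + 4*3
= 36

36


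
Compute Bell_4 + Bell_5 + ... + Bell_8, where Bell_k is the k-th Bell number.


Recall Bell_k counts set partitions of a k-set (with Bell_0 = 1 by convention).
Bell_4 through Bell_8: 15, 52, 203, 877, 4140
Sum = 15 + 52 + 203 + 877 + 4140 = 5287.

5287


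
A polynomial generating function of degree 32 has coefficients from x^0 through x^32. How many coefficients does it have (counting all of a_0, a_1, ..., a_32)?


A polynomial of degree 32 takes the form a_0 + a_1 x + ... + a_32 x^32.
The number of coefficients is 32 + 1 = 33.

33


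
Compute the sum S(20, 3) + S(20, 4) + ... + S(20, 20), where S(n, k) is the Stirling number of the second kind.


By definition, S(n, k) counts partitions of an n-set into exactly k nonempty blocks.
Computing row n = 20 for k = 3..20:
S(20, k): 580606446, 45232115901, 749206090500, 4306078895384, 11143554045652, 15170932662679, 12011282644725, 5917584964655, 1900842429486, 411016633391, 61068660380, 6302524580, 452329200, 22350954, 741285, 15675, 190, 1
Sum = 51724157711084.

51724157711084


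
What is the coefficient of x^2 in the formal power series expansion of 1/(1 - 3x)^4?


The general identity 1/(1 - c x)^r = sum_{k>=0} c^k C(k + r - 1, r - 1) x^k follows by substituting y = c x into 1/(1 - y)^r = sum_{k>=0} C(k + r - 1, r - 1) y^k.
For c = 3, r = 4, k = 2:
3^2 * C(5, 3) = 9 * 10 = 90.

90


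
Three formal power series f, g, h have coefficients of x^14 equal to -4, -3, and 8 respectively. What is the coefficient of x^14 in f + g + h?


Series addition is componentwise:
-4 + -3 + 8
= 1

1


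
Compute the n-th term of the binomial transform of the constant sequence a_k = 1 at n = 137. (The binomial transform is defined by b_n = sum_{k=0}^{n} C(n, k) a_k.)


With a_k = 1 for all k, b_n = sum_{k=0}^{n} C(n, k) = 2^n by the binomial theorem.
For n = 137: 2^137 = 174224571863520493293247799005065324265472.

174224571863520493293247799005065324265472


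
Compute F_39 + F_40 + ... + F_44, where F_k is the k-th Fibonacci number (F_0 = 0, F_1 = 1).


Use the identity sum_{k=0}^{N} F_k = F_{N+2} - 1 (which follows from F_{k+2} - F_{k+1} = F_k). Then
sum_{k=39}^{44} F_k = (F_{46} - 1) - (F_{40} - 1) = F_{46} - F_{40}.
Computing: F_{46} = 1836311903, F_{40} = 102334155, so
Sum = 1836311903 - 102334155 = 1733977748.

1733977748


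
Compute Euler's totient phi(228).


phi(n) counts integers in [1, n] coprime to n. Using the multiplicative formula phi(n) = n * prod_{p | n} (1 - 1/p):
228 = 2^2 * 3 * 19, so
phi(228) = 228 * (1 - 1/2) * (1 - 1/3) * (1 - 1/19) = 72.

72


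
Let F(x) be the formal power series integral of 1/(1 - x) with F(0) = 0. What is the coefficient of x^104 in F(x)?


1/(1 - x) = sum_{k>=0} x^k. Integrating termwise and using F(0) = 0 gives
F(x) = sum_{k>=0} x^(k+1) / (k+1) = sum_{m>=1} x^m / m = -ln(1 - x).
So the coefficient of x^104 is 1/104 = 1/104.

1/104


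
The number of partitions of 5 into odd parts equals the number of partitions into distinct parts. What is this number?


Computing partitions of 5 into odd parts (1, 3, 5, ...):
Using the generating function prod_{k>=0} 1/(1-x^(2k+1)),
the count is 3

3


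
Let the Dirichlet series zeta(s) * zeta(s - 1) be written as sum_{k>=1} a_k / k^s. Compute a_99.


Convolution gives a_k = sum_{d | k} d * 1 = sum_{d | k} d = sigma(k), the sum of positive divisors of k.
For k = 99, the divisors are 1, 3, 9, 11, 33, 99, so
sigma(99) = 1 + 3 + 9 + 11 + 33 + 99 = 156.

156


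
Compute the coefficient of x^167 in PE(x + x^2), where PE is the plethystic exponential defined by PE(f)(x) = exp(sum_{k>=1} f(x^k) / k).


With f(x) = x + x^2, the exponent is sum_{k>=1} (x^k + x^(2k)) / k = -ln(1 - x) - ln(1 - x^2). Exponentiating:
PE(x + x^2) = 1 / ((1 - x)(1 - x^2)).
This is the generating function for partitions of n into parts of size 1 or 2. The number of 2's can be any j in 0..83, and the rest are 1's, so
[x^167] = floor(167/2) + 1 = 84.

84


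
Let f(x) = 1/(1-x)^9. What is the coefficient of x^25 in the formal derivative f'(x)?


Differentiate: d/dx [ 1/(1-x)^r ] = r / (1-x)^(r+1).
Here r = 9, so f'(x) = 9 / (1-x)^10.
The expansion of 1/(1-x)^(r+1) has coefficient of x^n equal to C(n+r, r).
So the coefficient of x^25 in f'(x) is
9 * C(34, 9) = 9 * 52451256 = 472061304

472061304


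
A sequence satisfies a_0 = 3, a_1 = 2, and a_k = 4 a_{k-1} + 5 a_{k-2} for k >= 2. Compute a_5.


The characteristic equation is t^2 - 4 t - 5 = 0, with roots r_1 = 5 and r_2 = -1 (so c_1 = r_1 + r_2, c_2 = -r_1 r_2 as required).
One can use the closed form a_n = A r_1^n + B r_2^n, but direct iteration is more reliable:
a_0 = 3, a_1 = 2, a_2 = 23, a_3 = 102, a_4 = 523, a_5 = 2602.
So a_5 = 2602.

2602


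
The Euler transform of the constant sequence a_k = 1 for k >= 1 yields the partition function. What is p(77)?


The Euler transform converts the sequence a_k = 1 into the number of integer partitions.
Using the recurrence or dynamic programming:
p(77) = 10619863

10619863


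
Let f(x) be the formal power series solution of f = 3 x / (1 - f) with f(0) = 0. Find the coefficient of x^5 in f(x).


Apply Lagrange inversion: f = 3 x * phi(f) with phi(t) = 1/(1 - t), so
[x^n] f = 3^n * (1/n) [t^(n-1)] phi(t)^n = 3^n * (1/n) [t^(n-1)] (1 - t)^(-n) = 3^n * (1/n) C(2n - 2, n - 1) = 3^n * C_{n-1}.
For n = 5: C_4 = C(8, 4) / 5 = 70/5 = 14.
With the 3^5 = 243 factor, the coefficient is 243 * 14 = 3402.

3402


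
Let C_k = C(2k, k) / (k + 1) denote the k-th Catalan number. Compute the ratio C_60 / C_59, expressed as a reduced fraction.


Using C_k = (2k)! / (k! (k+1)!), the ratio C_{k+1}/C_k simplifies to
C_{k+1}/C_k = [(2k+2)! / ((k+1)! (k+2)!)] * [k! (k+1)! / (2k)!]
 = (2k+2)(2k+1) / ((k+1)(k+2)) = 2(2k+1) / (k+2).
For k = 59: 2(2*59 + 1) / (59 + 2) = 238/61 = 238/61.

238/61


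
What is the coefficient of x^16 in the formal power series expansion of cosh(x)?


The Maclaurin series is cosh(t) = sum_{m>=0} t^(2m) / (2m)!, so substituting t = x, only even powers of x are nonzero, with coefficient of x^(2m) equal to 1 / (2m)!.
For x^16 the coefficient is 1/16! = 1/20922789888000 = 1/20922789888000.

1/20922789888000


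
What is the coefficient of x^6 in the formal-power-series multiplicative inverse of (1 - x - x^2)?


Let the inverse be f(x) = sum_{k>=0} a_k x^k. From f(x) * (1 - x - x^2) = 1 and matching coefficients:
 x^0: a_0 = 1.
 x^1: a_1 - a_0 = 0, so a_1 = 1.
 x^k (k >= 2): a_k - a_{k-1} - a_{k-2} = 0, i.e. a_k = a_{k-1} + a_{k-2}.
This is the Fibonacci-type recurrence shifted so that a_0 = a_1 = 1.
Iterating: a_0=1, a_1=1, a_2=2, a_3=3, a_4=5, a_5=8, a_6=13
a_6 = 13.

13


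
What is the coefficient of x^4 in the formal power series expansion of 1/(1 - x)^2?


The negative binomial / multiset identity is
1/(1 - x)^r = sum_{k>=0} C(k + r - 1, r - 1) x^k.
Here r = 2 and k = 4, so the coefficient is
C(4 + 1, 1) = C(5, 1)
= 5

5


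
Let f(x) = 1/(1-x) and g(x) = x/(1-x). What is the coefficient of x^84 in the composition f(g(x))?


First simplify the composition: f(g(x)) = 1/(1 - x/(1-x)) = (1-x)/((1-x) - x) = (1-x)/(1-2x).
Now extract the coefficient. Write (1-x)/(1-2x) = 1/(1-2x) - x/(1-2x).
The coefficient of x^n in 1/(1-2x) is 2^n, and in x/(1-2x) is 2^(n-1) (for n >= 1).
So the coefficient of x^84 is 2^84 - 2^83 = 19342813113834066795298816 - 9671406556917033397649408 = 9671406556917033397649408.

9671406556917033397649408


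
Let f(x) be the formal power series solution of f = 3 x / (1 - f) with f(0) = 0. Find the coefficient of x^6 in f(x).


Apply Lagrange inversion: f = 3 x * phi(f) with phi(t) = 1/(1 - t), so
[x^n] f = 3^n * (1/n) [t^(n-1)] phi(t)^n = 3^n * (1/n) [t^(n-1)] (1 - t)^(-n) = 3^n * (1/n) C(2n - 2, n - 1) = 3^n * C_{n-1}.
For n = 6: C_5 = C(10, 5) / 6 = 252/6 = 42.
With the 3^6 = 729 factor, the coefficient is 729 * 42 = 30618.

30618


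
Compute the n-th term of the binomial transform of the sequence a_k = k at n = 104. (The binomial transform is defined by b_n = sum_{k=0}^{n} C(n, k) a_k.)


With a_k = k, b_n = sum_{k=0}^{n} C(n, k) k. Using k * C(n, k) = n * C(n-1, k-1) gives b_n = n * sum_{k>=1} C(n-1, k-1) = n * 2^(n-1).
For n = 104: 104 * 2^103 = 104 * 10141204801825835211973625643008 = 1054685299389886862045257066872832.

1054685299389886862045257066872832


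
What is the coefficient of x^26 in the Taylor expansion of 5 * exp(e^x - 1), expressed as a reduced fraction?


exp(e^x - 1) = sum_{k>=0} Bell_k x^k / k!, where Bell_k is the k-th Bell number.
So the coefficient of x^26 is 5 * Bell_26 / 26!.
Computing: Bell_26 = 49631246523618756274 and 26! = 403291461126605635584000000, giving
5 * 49631246523618756274/403291461126605635584000000 = 1459742544812316361/2372302712509444915200000.

1459742544812316361/2372302712509444915200000


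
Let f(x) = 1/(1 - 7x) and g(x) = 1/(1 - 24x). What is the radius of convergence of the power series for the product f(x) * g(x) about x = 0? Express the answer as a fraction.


The radius of 1/(1 - 7x) is 1/7 (nearest singularity at x = 1/7), and the radius of 1/(1 - 24x) is 1/24.
The product f(x)*g(x) = 1/((1 - 7x)(1 - 24x)) has singularities at both 1/7 and 1/24, so its radius of convergence is the distance to the nearest one:
min(1/7, 1/24) = 1/24.

1/24


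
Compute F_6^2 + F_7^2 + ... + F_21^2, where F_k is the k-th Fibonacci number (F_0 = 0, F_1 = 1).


There is a standard identity sum_{k=0}^{N} F_k^2 = F_N * F_{N+1} (proved inductively from the telescoping relation F_k^2 = F_k F_{k+1} - F_{k-1} F_k). Then
sum_{k=6}^{21} F_k^2 = F_21 F_22 - F_5 F_6.
Computing: F_21 = 10946, F_22 = 17711, F_5 = 5, F_6 = 8.
Sum = 10946 * 17711 - 5 * 8 = 193864566.

193864566


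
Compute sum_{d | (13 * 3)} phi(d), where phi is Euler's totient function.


First, 13 * 3 = 39. One classical identity is sum_{d | n} phi(d) = n (each k in [1, n] has a unique gcd with n, and among the k's with gcd(k, n) = n/d there are phi(d) of them). So the sum equals 39. We also verify directly:
Divisors of 39: 1, 3, 13, 39.
phi values: 1, 2, 12, 24.
Sum = 39.

39


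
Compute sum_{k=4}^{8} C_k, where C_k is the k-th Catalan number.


C_4 through C_8: 14, 42, 132, 429, 1430
Sum = 14 + 42 + 132 + 429 + 1430
= 2047

2047


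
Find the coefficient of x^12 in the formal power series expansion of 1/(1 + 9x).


Write 1/(1 + c x) = 1/(1 - (-c) x) and apply the geometric-series identity
1/(1 - y) = sum_{k>=0} y^k to get 1/(1 + c x) = sum_{k>=0} (-c)^k x^k.
So the coefficient of x^k is (-c)^k = (-1)^k * c^k.
Here c = 9 and k = 12:
(-9)^12 = 1 * 282429536481 = 282429536481

282429536481


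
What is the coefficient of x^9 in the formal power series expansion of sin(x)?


The Maclaurin series is sin(t) = sum_{k>=0} (-1)^k t^(2k+1) / (2k+1)!, so substituting t = x, only odd powers of x are nonzero, with coefficient of x^(2k+1) equal to (-1)^k / (2k+1)!.
Write 9 = 2*4 + 1, giving the coefficient (-1)^4 / 9! = 1/362880 = 1/362880.

1/362880


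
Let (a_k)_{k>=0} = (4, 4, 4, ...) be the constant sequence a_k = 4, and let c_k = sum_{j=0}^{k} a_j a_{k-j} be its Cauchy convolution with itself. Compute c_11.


Since a_j = 4 for all j >= 0, the convolution sum becomes
c_k = sum_{j=0}^{k} 4 * 4 = 16 * (k + 1).
Equivalently, the generating function of (a_k) is 4/(1 - x) and its square is 16/(1 - x)^2 = sum_{k>=0} 16(k + 1) x^k.
For k = 11: 16 * 12 = 192.

192


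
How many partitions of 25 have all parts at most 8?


Using the generating function (1-x)^(-1)(1-x^2)^(-1)...(1-x^8)^(-1),
the coefficient of x^25 counts these restricted partitions.
Result = 1090

1090


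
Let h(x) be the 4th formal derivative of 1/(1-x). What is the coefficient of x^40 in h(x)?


Differentiating 4 times: d^4/dx^4 [1/(1-x)] = 4!/(1-x)^5.
The expansion 1/(1-x)^5 = sum_{k>=0} C(k+4, 4) x^k, so the coefficient of x^n in 4!/(1-x)^5 is 4! * C(n+4, 4).
For n = 40: 24 * C(44, 4) = 24 * 135751 = 3258024

3258024


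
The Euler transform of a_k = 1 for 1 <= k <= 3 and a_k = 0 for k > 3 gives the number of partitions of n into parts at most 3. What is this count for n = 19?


Partitions of 19 into parts at most 3:
Using generating function (1-x)^(-1)(1-x^2)^(-1)(1-x^3)^(-1),
the coefficient of x^19 = 40

40


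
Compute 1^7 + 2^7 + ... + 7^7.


This power sum has a closed form given by Faulhaber's formula
sum_{k=1}^{m} k^p = (1 / (p + 1)) * sum_{j=0}^{p} C(p + 1, j) B_j m^(p + 1 - j),
but for small m direct computation is fastest:
1 + 128 + 2187 + 16384 + 78125 + 279936 + 823543 = 1200304.

1200304


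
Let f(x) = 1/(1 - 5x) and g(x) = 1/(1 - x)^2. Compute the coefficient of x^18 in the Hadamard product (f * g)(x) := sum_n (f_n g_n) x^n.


f has coefficients f_k = 5^k. For g = 1/(1 - x)^2 the coefficient is g_k = C(k + 1, 1) = k + 1. The Hadamard coefficient is (f * g)_k = 5^k * (k + 1).
For k = 18: 5^18 * 19 = 3814697265625 * 19 = 72479248046875.

72479248046875


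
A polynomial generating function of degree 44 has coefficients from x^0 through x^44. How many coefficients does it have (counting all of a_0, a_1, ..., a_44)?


A polynomial of degree 44 takes the form a_0 + a_1 x + ... + a_44 x^44.
The number of coefficients is 44 + 1 = 45.

45


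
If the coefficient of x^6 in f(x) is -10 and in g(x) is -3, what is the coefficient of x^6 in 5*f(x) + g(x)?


Scalar multiplication scales coefficients: 5 * -10 = -50.
Then add the g coefficient: -50 + -3
= -53

-53


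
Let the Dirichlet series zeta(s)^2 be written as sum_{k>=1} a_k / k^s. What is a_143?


The Dirichlet convolution of the constant function 1 with itself gives (1 * 1)(k) = sum_{d | k} 1 = d(k), the number of positive divisors of k.
Since zeta(s) = sum_{k>=1} 1/k^s, we have zeta(s)^2 = sum_{k>=1} d(k)/k^s, so a_k = d(k).
For k = 143: the divisors are 1, 11, 13, 143.
Count = 4.

4


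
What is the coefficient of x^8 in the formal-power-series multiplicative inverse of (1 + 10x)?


The inverse is 1/(1 + 10x). Apply the geometric identity 1/(1 - y) = sum_{k>=0} y^k with y = -10x:
1/(1 + 10x) = sum_{k>=0} (-10)^k x^k.
So the coefficient of x^8 is (-10)^8 = 100000000.

100000000


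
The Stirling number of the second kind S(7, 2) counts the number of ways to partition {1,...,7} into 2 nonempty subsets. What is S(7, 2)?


Using the explicit formula S(n,k) = (1/k!) sum_{j=0}^{k} (-1)^(k-j) C(k,j) j^n:
S(7, 2) = 63
Equivalently, S(n,k) is n! times the coefficient of x^n in the EGF (e^x - 1)^k / k!.

63


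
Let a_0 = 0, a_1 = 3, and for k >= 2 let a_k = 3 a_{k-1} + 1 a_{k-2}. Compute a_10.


Iterating the recurrence forward:
a_0 = 0
a_1 = 3
a_2 = 3*3 + 1*0 = 9
a_3 = 3*9 + 1*3 = 30
a_4 = 3*30 + 1*9 = 99
a_5 = 3*99 + 1*30 = 327
a_6 = 3*327 + 1*99 = 1080
a_7 = 3*1080 + 1*327 = 3567
a_8 = 3*3567 + 1*1080 = 11781
a_9 = 3*11781 + 1*3567 = 38910
a_10 = 3*38910 + 1*11781 = 128511
So a_10 = 128511.

128511


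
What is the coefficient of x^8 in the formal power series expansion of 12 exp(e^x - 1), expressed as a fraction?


exp(e^x - 1) is the exponential generating function for the Bell numbers Bell_k: exp(e^x - 1) = sum_{k>=0} Bell_k x^k / k!.
So the coefficient of x^8 in 12 exp(e^x - 1) is 12 Bell_8 / 8!.
Computing: Bell_8 = 4140 and 8! = 40320, giving
12 * 4140/40320 = 69/56.

69/56


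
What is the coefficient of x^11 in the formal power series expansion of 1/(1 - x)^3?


The expansion 1/(1 - x)^r = sum_{k>=0} C(k + r - 1, r - 1) x^k follows from the multiset / negative-binomial theorem (or from repeated differentiation of the geometric series).
For r = 3 and k = 11:
C(13, 2) = 6227020800 / (2 * 39916800) = 78.

78


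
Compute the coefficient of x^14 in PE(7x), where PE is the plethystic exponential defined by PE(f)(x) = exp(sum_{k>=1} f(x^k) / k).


With f(x) = 7x, the exponent is sum_{k>=1} 7 x^k / k = 7 * (-ln(1 - x)). Exponentiating:
PE(7x) = exp(-7 ln(1 - x)) = 1/(1 - x)^7.
By the negative binomial expansion, [x^n] 1/(1 - x)^7 = C(n + 6, 6).
For n = 14: C(20, 6) = 38760.

38760


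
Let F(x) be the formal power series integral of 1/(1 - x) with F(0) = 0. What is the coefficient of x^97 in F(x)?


1/(1 - x) = sum_{k>=0} x^k. Integrating termwise and using F(0) = 0 gives
F(x) = sum_{k>=0} x^(k+1) / (k+1) = sum_{m>=1} x^m / m = -ln(1 - x).
So the coefficient of x^97 is 1/97 = 1/97.

1/97


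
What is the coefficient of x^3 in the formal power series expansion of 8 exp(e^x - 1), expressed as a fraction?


exp(e^x - 1) is the exponential generating function for the Bell numbers Bell_k: exp(e^x - 1) = sum_{k>=0} Bell_k x^k / k!.
So the coefficient of x^3 in 8 exp(e^x - 1) is 8 Bell_3 / 3!.
Computing: Bell_3 = 5 and 3! = 6, giving
8 * 5/6 = 20/3.

20/3


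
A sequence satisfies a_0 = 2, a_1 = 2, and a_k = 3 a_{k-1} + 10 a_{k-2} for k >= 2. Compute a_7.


The characteristic equation is t^2 - 3 t - 10 = 0, with roots r_1 = 5 and r_2 = -2 (so c_1 = r_1 + r_2, c_2 = -r_1 r_2 as required).
One can use the closed form a_n = A r_1^n + B r_2^n, but direct iteration is more reliable:
a_0 = 2, a_1 = 2, a_2 = 26, a_3 = 98, a_4 = 554, a_5 = 2642, a_6 = 13466, a_7 = 66818.
So a_7 = 66818.

66818


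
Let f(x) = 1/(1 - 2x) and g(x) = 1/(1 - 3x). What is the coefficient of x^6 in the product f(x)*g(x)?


The coefficient of x^n in f*g is the Cauchy product: sum_{k=0}^{n} a^k * b^(n-k).
With a=2, b=3, n=6:
sum_{k=0}^{6} 2^k * 3^(6-k)
= 2059

2059


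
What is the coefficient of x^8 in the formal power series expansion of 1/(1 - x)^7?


The negative binomial / multiset identity is
1/(1 - x)^r = sum_{k>=0} C(k + r - 1, r - 1) x^k.
Here r = 7 and k = 8, so the coefficient is
C(8 + 6, 6) = C(14, 6)
= 3003

3003


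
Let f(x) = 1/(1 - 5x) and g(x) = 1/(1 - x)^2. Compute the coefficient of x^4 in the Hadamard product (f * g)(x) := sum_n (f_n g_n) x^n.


f has coefficients f_k = 5^k. For g = 1/(1 - x)^2 the coefficient is g_k = C(k + 1, 1) = k + 1. The Hadamard coefficient is (f * g)_k = 5^k * (k + 1).
For k = 4: 5^4 * 5 = 625 * 5 = 3125.

3125


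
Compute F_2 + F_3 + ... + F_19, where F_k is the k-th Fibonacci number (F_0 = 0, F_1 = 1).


Use the identity sum_{k=0}^{N} F_k = F_{N+2} - 1 (which follows from F_{k+2} - F_{k+1} = F_k). Then
sum_{k=2}^{19} F_k = (F_{21} - 1) - (F_{3} - 1) = F_{21} - F_{3}.
Computing: F_{21} = 10946, F_{3} = 2, so
Sum = 10946 - 2 = 10944.

10944


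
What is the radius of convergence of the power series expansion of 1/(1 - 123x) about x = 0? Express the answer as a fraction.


Expanding 1/(1 - 123x) = sum_{k>=0} 123^k x^k, the series converges when |123x| < 1, i.e., |x| < 1/123.
So the radius of convergence is 1/123 = 1/123.

1/123


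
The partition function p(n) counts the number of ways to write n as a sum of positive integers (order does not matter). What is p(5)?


Using the generating function prod_{k>=1} 1/(1-x^k), we compute p(5).
By dynamic programming over parts 1 through 5:
p(5) = 7

7


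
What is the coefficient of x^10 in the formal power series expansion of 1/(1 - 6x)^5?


The general identity 1/(1 - c x)^r = sum_{k>=0} c^k C(k + r - 1, r - 1) x^k follows by substituting y = c x into 1/(1 - y)^r = sum_{k>=0} C(k + r - 1, r - 1) y^k.
For c = 6, r = 5, k = 10:
6^10 * C(14, 4) = 60466176 * 1001 = 60526642176.

60526642176


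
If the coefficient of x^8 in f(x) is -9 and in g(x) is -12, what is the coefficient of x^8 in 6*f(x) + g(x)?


Scalar multiplication scales coefficients: 6 * -9 = -54.
Then add the g coefficient: -54 + -12
= -66

-66


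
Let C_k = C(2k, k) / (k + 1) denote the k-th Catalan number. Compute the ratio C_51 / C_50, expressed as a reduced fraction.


Using C_k = (2k)! / (k! (k+1)!), the ratio C_{k+1}/C_k simplifies to
C_{k+1}/C_k = [(2k+2)! / ((k+1)! (k+2)!)] * [k! (k+1)! / (2k)!]
 = (2k+2)(2k+1) / ((k+1)(k+2)) = 2(2k+1) / (k+2).
For k = 50: 2(2*50 + 1) / (50 + 2) = 202/52 = 101/26.

101/26


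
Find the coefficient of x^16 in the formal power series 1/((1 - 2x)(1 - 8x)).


By partial fractions or Cauchy convolution:
The coefficient equals sum_{k=0}^{16} 2^k * 8^(16-k).
= 375299968925696

375299968925696


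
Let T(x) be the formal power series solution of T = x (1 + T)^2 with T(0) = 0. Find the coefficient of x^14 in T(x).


Apply the Lagrange inversion formula: if T = x * phi(T) with phi(t) = (1 + t)^2, then [x^n] T = (1/n) [t^(n-1)] phi(t)^n = (1/n) [t^(n-1)] (1 + t)^(2n) = (1/n) C(2n, n-1).
Using the identity C(2n, n-1) = C(2n, n) * n / (n+1), the unscaled factor equals C(2n, n) / (n+1) = C_n, the n-th Catalan number.
For n = 14: C_14 = C(28, 14) / 15 = 40116600/15 = 2674440 = 2674440.

2674440


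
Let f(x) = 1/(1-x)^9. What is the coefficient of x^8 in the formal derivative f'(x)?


Differentiate: d/dx [ 1/(1-x)^r ] = r / (1-x)^(r+1).
Here r = 9, so f'(x) = 9 / (1-x)^10.
The expansion of 1/(1-x)^(r+1) has coefficient of x^n equal to C(n+r, r).
So the coefficient of x^8 in f'(x) is
9 * C(17, 9) = 9 * 24310 = 218790

218790


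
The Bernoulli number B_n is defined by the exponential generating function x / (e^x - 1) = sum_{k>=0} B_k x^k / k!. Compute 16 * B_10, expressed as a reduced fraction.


Bernoulli numbers can also be computed recursively via B_0 = 1 and sum_{j=0}^{m} C(m+1, j) B_j = 0 for m >= 1. Odd-index Bernoulli numbers vanish for k >= 3.
Computing B_10 = 5/66, so 16 * B_10 = 16 * 5/66 = 40/33.

40/33


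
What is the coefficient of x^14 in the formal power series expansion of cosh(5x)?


The Maclaurin series is cosh(t) = sum_{m>=0} t^(2m) / (2m)!, so substituting t = 5x, only even powers of x are nonzero, with coefficient of x^(2m) equal to 5^(2m) / (2m)!.
For x^14 the coefficient is 5^14/14! = 6103515625/87178291200 = 244140625/3487131648.

244140625/3487131648


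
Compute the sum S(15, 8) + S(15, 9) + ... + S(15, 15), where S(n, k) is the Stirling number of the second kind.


By definition, S(n, k) counts partitions of an n-set into exactly k nonempty blocks.
Computing row n = 15 for k = 8..15:
S(15, k): 216627840, 67128490, 12662650, 1479478, 106470, 4550, 105, 1
Sum = 298009584.

298009584


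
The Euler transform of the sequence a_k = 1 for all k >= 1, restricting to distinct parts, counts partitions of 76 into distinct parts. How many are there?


Partitions of 76 into distinct parts can be computed via generating function.
Product (1+x)(1+x^2)(1+x^3)...
The coefficient of x^76 = 53250

53250


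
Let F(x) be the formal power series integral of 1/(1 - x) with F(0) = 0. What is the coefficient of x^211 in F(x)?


1/(1 - x) = sum_{k>=0} x^k. Integrating termwise and using F(0) = 0 gives
F(x) = sum_{k>=0} x^(k+1) / (k+1) = sum_{m>=1} x^m / m = -ln(1 - x).
So the coefficient of x^211 is 1/211 = 1/211.

1/211


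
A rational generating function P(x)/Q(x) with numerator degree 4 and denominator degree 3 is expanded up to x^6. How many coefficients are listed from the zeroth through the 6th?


Expanding up to x^6 gives the coefficients for x^0, x^1, ..., x^6.
That is 6 + 1 = 7 coefficients in total.

7


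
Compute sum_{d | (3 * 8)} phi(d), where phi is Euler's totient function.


First, 3 * 8 = 24. One classical identity is sum_{d | n} phi(d) = n (each k in [1, n] has a unique gcd with n, and among the k's with gcd(k, n) = n/d there are phi(d) of them). So the sum equals 24. We also verify directly:
Divisors of 24: 1, 2, 3, 4, 6, 8, 12, 24.
phi values: 1, 1, 2, 2, 2, 4, 4, 8.
Sum = 24.

24


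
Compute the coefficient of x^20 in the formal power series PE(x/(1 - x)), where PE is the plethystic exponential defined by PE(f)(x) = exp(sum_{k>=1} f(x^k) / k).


For f(x) = x/(1 - x) we have
sum_{k>=1} f(x^k) / k = sum_{k>=1} (1/k) * x^k / (1 - x^k) = sum_{k, m >= 1} x^(k m) / k,
which after exponentiating simplifies to
PE(x/(1 - x)) = prod_{k>=1} 1 / (1 - x^k).
This is the generating function for the partition function p(n), so the coefficient of x^20 is p(20).
Computing p(20) by dynamic programming over parts 1, 2, ..., 20: p(20) = 627.

627


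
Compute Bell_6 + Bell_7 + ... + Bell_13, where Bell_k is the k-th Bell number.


Recall Bell_k counts set partitions of a k-set (with Bell_0 = 1 by convention).
Bell_6 through Bell_13: 203, 877, 4140, 21147, 115975, 678570, 4213597, 27644437
Sum = 203 + 877 + 4140 + 21147 + 115975 + 678570 + 4213597 + 27644437 = 32678946.

32678946


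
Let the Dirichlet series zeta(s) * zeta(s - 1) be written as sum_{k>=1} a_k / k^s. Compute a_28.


Convolution gives a_k = sum_{d | k} d * 1 = sum_{d | k} d = sigma(k), the sum of positive divisors of k.
For k = 28, the divisors are 1, 2, 4, 7, 14, 28, so
sigma(28) = 1 + 2 + 4 + 7 + 14 + 28 = 56.

56


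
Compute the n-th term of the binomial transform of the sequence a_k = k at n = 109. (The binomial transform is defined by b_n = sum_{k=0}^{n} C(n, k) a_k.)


With a_k = k, b_n = sum_{k=0}^{n} C(n, k) k. Using k * C(n, k) = n * C(n-1, k-1) gives b_n = n * sum_{k>=1} C(n-1, k-1) = n * 2^(n-1).
For n = 109: 109 * 2^108 = 109 * 324518553658426726783156020576256 = 35372522348768513219364006242811904.

35372522348768513219364006242811904


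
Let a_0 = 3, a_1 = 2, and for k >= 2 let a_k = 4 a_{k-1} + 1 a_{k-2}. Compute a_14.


Iterating the recurrence forward:
a_0 = 3
a_1 = 2
a_2 = 4*2 + 1*3 = 11
a_3 = 4*11 + 1*2 = 46
a_4 = 4*46 + 1*11 = 195
a_5 = 4*195 + 1*46 = 826
a_6 = 4*826 + 1*195 = 3499
a_7 = 4*3499 + 1*826 = 14822
a_8 = 4*14822 + 1*3499 = 62787
a_9 = 4*62787 + 1*14822 = 265970
a_10 = 4*265970 + 1*62787 = 1126667
a_11 = 4*1126667 + 1*265970 = 4772638
a_12 = 4*4772638 + 1*1126667 = 20217219
a_13 = 4*20217219 + 1*4772638 = 85641514
a_14 = 4*85641514 + 1*20217219 = 362783275
So a_14 = 362783275.

362783275


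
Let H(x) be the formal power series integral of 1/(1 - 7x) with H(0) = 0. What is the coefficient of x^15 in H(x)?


1/(1 - 7x) = sum_{k>=0} 7^k x^k. Integrating termwise with H(0) = 0:
H(x) = sum_{k>=0} 7^k x^(k+1) / (k+1) = sum_{m>=1} 7^(m-1) x^m / m.
For m = 15: 7^14/15 = 678223072849/15 = 678223072849/15.

678223072849/15


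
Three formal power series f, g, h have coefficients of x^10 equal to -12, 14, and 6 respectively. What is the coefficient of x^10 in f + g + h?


Series addition is componentwise:
-12 + 14 + 6
= 8

8


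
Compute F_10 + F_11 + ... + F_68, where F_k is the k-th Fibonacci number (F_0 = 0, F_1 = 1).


Use the identity sum_{k=0}^{N} F_k = F_{N+2} - 1 (which follows from F_{k+2} - F_{k+1} = F_k). Then
sum_{k=10}^{68} F_k = (F_{70} - 1) - (F_{11} - 1) = F_{70} - F_{11}.
Computing: F_{70} = 190392490709135, F_{11} = 89, so
Sum = 190392490709135 - 89 = 190392490709046.

190392490709046


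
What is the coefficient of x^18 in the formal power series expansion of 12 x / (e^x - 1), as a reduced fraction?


The exponential generating function for Bernoulli numbers is
x / (e^x - 1) = sum_{k>=0} B_k x^k / k!.
So the coefficient of x^18 in 12 x / (e^x - 1) is 12 B_18 / 18!.
Computing: B_18 = 43867/798, 18! = 6402373705728000, giving
12 * 43867/798 / 6402373705728000 = 43867/425757851430912000.

43867/425757851430912000


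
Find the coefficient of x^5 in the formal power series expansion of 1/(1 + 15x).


Write 1/(1 + c x) = 1/(1 - (-c) x) and apply the geometric-series identity
1/(1 - y) = sum_{k>=0} y^k to get 1/(1 + c x) = sum_{k>=0} (-c)^k x^k.
So the coefficient of x^k is (-c)^k = (-1)^k * c^k.
Here c = 15 and k = 5:
(-15)^5 = -1 * 759375 = -759375

-759375
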